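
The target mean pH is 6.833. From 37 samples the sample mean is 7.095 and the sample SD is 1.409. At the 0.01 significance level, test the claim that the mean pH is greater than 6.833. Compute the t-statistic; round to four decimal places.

1.1311

H0: μ = 6.833; H1: μ > 6.833 (one-sample t-test, right-tailed).
t = (x̄ − μ₀)/(s/√n) = (7.095 − 6.833)/(1.409/√37) = 1.1311
df = n − 1 = 36
p-value = P(T ≥ 1.1311) ≈ 0.1328
Since p ≈ 0.1328 > α = 0.01, fail to reject H0; the data do not provide sufficient evidence against H0.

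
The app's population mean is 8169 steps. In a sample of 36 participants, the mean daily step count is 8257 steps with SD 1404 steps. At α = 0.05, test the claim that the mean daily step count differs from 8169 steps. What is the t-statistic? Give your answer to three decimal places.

0.376

H0: μ = 8169; H1: μ ≠ 8169 (one-sample t-test, two-sided).
t = (x̄ − μ₀)/(s/√n) = (8257 − 8169)/(1404/√36) = 0.376
df = n − 1 = 35
Two-sided p-value ≈ 0.7091
Since p ≈ 0.7091 > α = 0.05, fail to reject H0; the data do not provide sufficient evidence against H0.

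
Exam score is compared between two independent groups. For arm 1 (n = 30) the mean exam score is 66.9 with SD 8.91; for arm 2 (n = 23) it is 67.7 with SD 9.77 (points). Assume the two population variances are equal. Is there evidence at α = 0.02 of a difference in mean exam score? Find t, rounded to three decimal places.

Let group 1 = arm 1, group 2 = arm 2. H0: μ_1 = μ_2; H1: μ_1 ≠ μ_2 (two-sample pooled-variance t-test, two-sided).
s_p² = [(30−1)·8.91² + (23−1)·9.77²]/(30+23−2) = 86.318
t = (66.9 − 67.7)/√[86.318·(1/30 + 1/23)] = -0.311
df = n₁ + n₂ − 2 = 51
Two-sided p-value ≈ 0.7573
Since p ≈ 0.7573 > α = 0.02, fail to reject H0; the data do not provide sufficient evidence against H0.

-0.311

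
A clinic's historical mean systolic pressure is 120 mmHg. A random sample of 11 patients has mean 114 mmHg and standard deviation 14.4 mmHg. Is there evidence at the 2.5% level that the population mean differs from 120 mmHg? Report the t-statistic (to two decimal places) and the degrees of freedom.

H0: μ = 120; H1: μ ≠ 120 (one-sample t-test, two-sided).
t = (x̄ − μ₀)/(s/√n) = (114 − 120)/(14.4/√11) = -1.38
df = n − 1 = 10
Two-sided p-value ≈ 0.197
Since p ≈ 0.197 > α = 0.025, fail to reject H0; the evidence is not statistically significant.

t = -1.38, df = 10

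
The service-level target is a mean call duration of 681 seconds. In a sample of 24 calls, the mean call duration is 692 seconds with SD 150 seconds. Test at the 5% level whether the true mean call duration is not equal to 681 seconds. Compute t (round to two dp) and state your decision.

H0: μ = 681; H1: μ ≠ 681 (one-sample t-test, two-sided).
t = (x̄ − μ₀)/(s/√n) = (692 − 681)/(150/√24) = 0.36
df = n − 1 = 23
Two-sided p-value ≈ 0.7227
Since p ≈ 0.7227 > α = 0.05, fail to reject H0; the evidence is not statistically significant.

t = 0.36; fail to reject H0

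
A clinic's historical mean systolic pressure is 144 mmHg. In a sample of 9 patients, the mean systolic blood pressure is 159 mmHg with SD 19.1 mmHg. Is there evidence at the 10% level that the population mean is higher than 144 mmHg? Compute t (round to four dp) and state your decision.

H0: μ = 144; H1: μ > 144 (one-sample t-test, right-tailed).
t = (x̄ − μ₀)/(s/√n) = (159 − 144)/(19.1/√9) = 2.3560
df = n − 1 = 8
p-value = P(T ≥ 2.3560) ≈ 0.0231
Since p ≈ 0.0231 < α = 0.1, reject H0; the evidence is statistically significant.

t = 2.3560; reject H0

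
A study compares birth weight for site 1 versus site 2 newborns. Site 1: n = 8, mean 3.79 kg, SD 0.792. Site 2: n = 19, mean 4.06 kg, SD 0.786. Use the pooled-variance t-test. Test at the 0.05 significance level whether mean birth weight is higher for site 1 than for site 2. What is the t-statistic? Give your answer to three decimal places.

-0.813

Let group 1 = site 1, group 2 = site 2. H0: μ_1 = μ_2; H1: μ_1 > μ_2 (two-sample pooled-variance t-test, right-tailed).
s_p² = [(8−1)·0.792² + (19−1)·0.786²]/(8+19−2) = 0.620447
t = (3.79 − 4.06)/√[0.620447·(1/8 + 1/19)] = -0.813
df = n₁ + n₂ − 2 = 25
p-value = P(T ≥ -0.813) ≈ 0.788
Since p ≈ 0.788 > α = 0.05, fail to reject H0; the evidence is not statistically significant.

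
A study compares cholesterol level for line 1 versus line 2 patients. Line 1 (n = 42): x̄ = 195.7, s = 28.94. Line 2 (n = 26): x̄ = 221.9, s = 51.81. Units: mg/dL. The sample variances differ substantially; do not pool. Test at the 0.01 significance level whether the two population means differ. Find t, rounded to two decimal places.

Let group 1 = line 1, group 2 = line 2. H0: μ_1 = μ_2; H1: μ_1 ≠ μ_2 (Welch's two-sample t-test, two-sided).
t = (x̄_1 − x̄_2)/√(s_1²/n_1 + s_2²/n_2) = (195.7 − 221.9)/√(28.94²/42 + 51.81²/26) = -2.36
Welch–Satterthwaite df ≈ 34.80
Two-sided p-value ≈ 0.024
Since p ≈ 0.024 > α = 0.01, fail to reject H0; the evidence is not statistically significant.

-2.36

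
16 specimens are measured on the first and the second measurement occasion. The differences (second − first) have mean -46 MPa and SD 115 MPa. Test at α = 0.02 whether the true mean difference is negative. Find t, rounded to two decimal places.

H0: μ_d = 0; H1: μ_d < 0 (paired t-test on the differences, left-tailed).
t = d̄/(s_d/√n) = -46/(115/√16) = -1.60
df = n − 1 = 15
p-value = P(T ≤ -1.60) ≈ 0.0652
Since p ≈ 0.0652 > α = 0.02, fail to reject H0; the evidence is not statistically significant.

-1.60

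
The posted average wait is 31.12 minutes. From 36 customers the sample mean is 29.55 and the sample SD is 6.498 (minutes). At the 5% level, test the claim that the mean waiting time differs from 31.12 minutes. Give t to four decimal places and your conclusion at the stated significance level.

H0: μ = 31.12; H1: μ ≠ 31.12 (one-sample t-test, two-sided).
t = (x̄ − μ₀)/(s/√n) = (29.55 − 31.12)/(6.498/√36) = -1.4497
df = n − 1 = 35
Two-sided p-value ≈ 0.1561
Since p ≈ 0.1561 > α = 0.05, fail to reject H0; the evidence is not statistically significant.

t = -1.4497; fail to reject H0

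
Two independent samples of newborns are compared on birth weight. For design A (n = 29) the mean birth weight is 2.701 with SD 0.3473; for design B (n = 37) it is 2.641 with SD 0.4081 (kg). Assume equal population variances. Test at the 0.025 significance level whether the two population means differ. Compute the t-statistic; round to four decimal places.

0.6322

Let group 1 = design A, group 2 = design B. H0: μ_1 = μ_2; H1: μ_1 ≠ μ_2 (two-sample pooled-variance t-test, two-sided).
s_p² = [(29−1)·0.3473² + (37−1)·0.4081²]/(29+37−2) = 0.146452
t = (2.701 − 2.641)/√[0.146452·(1/29 + 1/37)] = 0.6322
df = n₁ + n₂ − 2 = 64
Two-sided p-value ≈ 0.5295
Since p ≈ 0.5295 > α = 0.025, fail to reject H0; the evidence is not statistically significant.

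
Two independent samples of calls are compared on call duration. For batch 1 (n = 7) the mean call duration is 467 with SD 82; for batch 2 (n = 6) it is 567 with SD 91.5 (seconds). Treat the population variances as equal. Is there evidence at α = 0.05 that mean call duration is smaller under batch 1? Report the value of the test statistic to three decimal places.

-2.079

Let group 1 = batch 1, group 2 = batch 2. H0: μ_1 = μ_2; H1: μ_1 < μ_2 (two-sample pooled-variance t-test, left-tailed).
s_p² = [(7−1)·82² + (6−1)·91.5²]/(7+6−2) = 7473.2
t = (467 − 567)/√[7473.2·(1/7 + 1/6)] = -2.079
df = n₁ + n₂ − 2 = 11
p-value = P(T ≤ -2.079) ≈ 0.031
Since p ≈ 0.031 < α = 0.05, reject H0; the evidence is statistically significant.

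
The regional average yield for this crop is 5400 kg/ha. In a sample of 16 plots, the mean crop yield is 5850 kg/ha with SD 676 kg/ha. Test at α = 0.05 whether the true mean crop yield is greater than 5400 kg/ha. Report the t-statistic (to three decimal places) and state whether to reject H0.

H0: μ = 5400; H1: μ > 5400 (one-sample t-test, right-tailed).
t = (x̄ − μ₀)/(s/√n) = (5850 − 5400)/(676/√16) = 2.663
df = n − 1 = 15
p-value = P(T ≥ 2.663) ≈ 0.0089
Since p ≈ 0.0089 < α = 0.05, reject H0; the evidence is statistically significant.

t = 2.663; reject H0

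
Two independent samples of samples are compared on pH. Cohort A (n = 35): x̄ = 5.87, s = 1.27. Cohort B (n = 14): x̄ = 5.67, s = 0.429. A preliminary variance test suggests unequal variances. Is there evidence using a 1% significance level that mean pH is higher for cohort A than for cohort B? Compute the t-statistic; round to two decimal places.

Let group 1 = cohort A, group 2 = cohort B. H0: μ_1 = μ_2; H1: μ_1 > μ_2 (Welch's two-sample t-test, right-tailed).
t = (x̄_1 − x̄_2)/√(s_1²/n_1 + s_2²/n_2) = (5.87 − 5.67)/√(1.27²/35 + 0.429²/14) = 0.82
Welch–Satterthwaite df ≈ 46.31
p-value = P(T ≥ 0.82) ≈ 0.208
Since p ≈ 0.208 > α = 0.01, fail to reject H0; the data do not provide sufficient evidence against H0.

0.82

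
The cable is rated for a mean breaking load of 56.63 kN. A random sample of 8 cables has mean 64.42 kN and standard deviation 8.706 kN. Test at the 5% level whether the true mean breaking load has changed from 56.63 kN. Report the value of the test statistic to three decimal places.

H0: μ = 56.63; H1: μ ≠ 56.63 (one-sample t-test, two-sided).
t = (x̄ − μ₀)/(s/√n) = (64.42 − 56.63)/(8.706/√8) = 2.531
df = n − 1 = 7
Two-sided p-value ≈ 0.039
Since p ≈ 0.039 < α = 0.05, reject H0; the evidence is statistically significant.

2.531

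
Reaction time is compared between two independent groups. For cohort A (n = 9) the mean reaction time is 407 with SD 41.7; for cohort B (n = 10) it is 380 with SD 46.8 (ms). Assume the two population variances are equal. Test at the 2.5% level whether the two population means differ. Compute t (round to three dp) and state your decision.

Let group 1 = cohort A, group 2 = cohort B. H0: μ_1 = μ_2; H1: μ_1 ≠ μ_2 (two-sample pooled-variance t-test, two-sided).
s_p² = [(9−1)·41.7² + (10−1)·46.8²]/(9+10−2) = 1977.84
t = (407 − 380)/√[1977.84·(1/9 + 1/10)] = 1.321
df = n₁ + n₂ − 2 = 17
Two-sided p-value ≈ 0.2039
Since p ≈ 0.2039 > α = 0.025, fail to reject H0; the data do not provide sufficient evidence against H0.

t = 1.321; fail to reject H0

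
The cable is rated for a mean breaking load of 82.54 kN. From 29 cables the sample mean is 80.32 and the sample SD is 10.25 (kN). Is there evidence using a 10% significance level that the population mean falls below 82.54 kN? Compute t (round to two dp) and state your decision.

t = -1.17; fail to reject H0

H0: μ = 82.54; H1: μ < 82.54 (one-sample t-test, left-tailed).
t = (x̄ − μ₀)/(s/√n) = (80.32 − 82.54)/(10.25/√29) = -1.17
df = n − 1 = 28
p-value = P(T ≤ -1.17) ≈ 0.1267
Since p ≈ 0.1267 > α = 0.1, fail to reject H0; the evidence is not statistically significant.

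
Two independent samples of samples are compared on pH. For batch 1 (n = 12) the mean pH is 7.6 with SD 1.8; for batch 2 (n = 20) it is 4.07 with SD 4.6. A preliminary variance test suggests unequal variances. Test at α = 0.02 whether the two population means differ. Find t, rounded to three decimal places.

3.063

Let group 1 = batch 1, group 2 = batch 2. H0: μ_1 = μ_2; H1: μ_1 ≠ μ_2 (Welch's two-sample t-test, two-sided).
t = (x̄_1 − x̄_2)/√(s_1²/n_1 + s_2²/n_2) = (7.6 − 4.07)/√(1.8²/12 + 4.6²/20) = 3.063
Welch–Satterthwaite df ≈ 26.91
Two-sided p-value ≈ 0.0049
Since p ≈ 0.0049 < α = 0.02, reject H0; the data support H1.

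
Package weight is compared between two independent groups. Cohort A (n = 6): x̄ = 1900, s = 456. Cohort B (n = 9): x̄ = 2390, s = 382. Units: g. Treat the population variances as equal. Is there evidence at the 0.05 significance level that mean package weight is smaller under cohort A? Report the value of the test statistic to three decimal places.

-2.256

Let group 1 = cohort A, group 2 = cohort B. H0: μ_1 = μ_2; H1: μ_1 < μ_2 (two-sample pooled-variance t-test, left-tailed).
s_p² = [(6−1)·456² + (9−1)·382²]/(6+9−2) = 169775
t = (1900 − 2390)/√[169775·(1/6 + 1/9)] = -2.256
df = n₁ + n₂ − 2 = 13
p-value = P(T ≤ -2.256) ≈ 0.021
Since p ≈ 0.021 < α = 0.05, reject H0; the evidence is statistically significant.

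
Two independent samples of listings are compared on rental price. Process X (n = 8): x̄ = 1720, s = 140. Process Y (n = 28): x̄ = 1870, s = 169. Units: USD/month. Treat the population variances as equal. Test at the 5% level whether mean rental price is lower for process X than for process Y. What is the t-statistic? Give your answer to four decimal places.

Let group 1 = process X, group 2 = process Y. H0: μ_1 = μ_2; H1: μ_1 < μ_2 (two-sample pooled-variance t-test, left-tailed).
s_p² = [(8−1)·140² + (28−1)·169²]/(8+28−2) = 26716.1
t = (1720 − 1870)/√[26716.1·(1/8 + 1/28)] = -2.2892
df = n₁ + n₂ − 2 = 34
p-value = P(T ≤ -2.2892) ≈ 0.0142
Since p ≈ 0.0142 < α = 0.05, reject H0; the data support H1.

-2.2892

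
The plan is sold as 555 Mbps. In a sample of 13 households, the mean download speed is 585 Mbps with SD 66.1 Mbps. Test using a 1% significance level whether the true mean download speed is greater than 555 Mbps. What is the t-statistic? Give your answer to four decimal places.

H0: μ = 555; H1: μ > 555 (one-sample t-test, right-tailed).
t = (x̄ − μ₀)/(s/√n) = (585 − 555)/(66.1/√13) = 1.6364
df = n − 1 = 12
p-value = P(T ≥ 1.6364) ≈ 0.064
Since p ≈ 0.064 > α = 0.01, fail to reject H0; the evidence is not statistically significant.

1.6364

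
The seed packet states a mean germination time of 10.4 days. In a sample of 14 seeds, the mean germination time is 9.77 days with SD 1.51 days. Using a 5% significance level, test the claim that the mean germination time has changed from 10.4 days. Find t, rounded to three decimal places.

-1.561

H0: μ = 10.4; H1: μ ≠ 10.4 (one-sample t-test, two-sided).
t = (x̄ − μ₀)/(s/√n) = (9.77 − 10.4)/(1.51/√14) = -1.561
df = n − 1 = 13
Two-sided p-value ≈ 0.1425
Since p ≈ 0.1425 > α = 0.05, fail to reject H0; the evidence is not statistically significant.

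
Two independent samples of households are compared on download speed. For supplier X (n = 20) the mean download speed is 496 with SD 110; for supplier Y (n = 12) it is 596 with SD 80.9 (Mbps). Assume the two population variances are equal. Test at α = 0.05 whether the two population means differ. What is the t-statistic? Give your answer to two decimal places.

-2.73

Let group 1 = supplier X, group 2 = supplier Y. H0: μ_1 = μ_2; H1: μ_1 ≠ μ_2 (two-sample pooled-variance t-test, two-sided).
s_p² = [(20−1)·110² + (12−1)·80.9²]/(20+12−2) = 10063.1
t = (496 − 596)/√[10063.1·(1/20 + 1/12)] = -2.73
df = n₁ + n₂ − 2 = 30
Two-sided p-value ≈ 0.0105
Since p ≈ 0.0105 < α = 0.05, reject H0; the evidence is statistically significant.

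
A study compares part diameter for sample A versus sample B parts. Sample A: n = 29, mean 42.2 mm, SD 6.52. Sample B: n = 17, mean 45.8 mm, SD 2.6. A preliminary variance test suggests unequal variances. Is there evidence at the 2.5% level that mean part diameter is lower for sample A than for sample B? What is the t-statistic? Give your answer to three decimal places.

Let group 1 = sample A, group 2 = sample B. H0: μ_1 = μ_2; H1: μ_1 < μ_2 (Welch's two-sample t-test, left-tailed).
t = (x̄_1 − x̄_2)/√(s_1²/n_1 + s_2²/n_2) = (42.2 − 45.8)/√(6.52²/29 + 2.6²/17) = -2.637
Welch–Satterthwaite df ≈ 40.09
p-value = P(T ≤ -2.637) ≈ 0.006
Since p ≈ 0.006 < α = 0.025, reject H0; the evidence is statistically significant.

-2.637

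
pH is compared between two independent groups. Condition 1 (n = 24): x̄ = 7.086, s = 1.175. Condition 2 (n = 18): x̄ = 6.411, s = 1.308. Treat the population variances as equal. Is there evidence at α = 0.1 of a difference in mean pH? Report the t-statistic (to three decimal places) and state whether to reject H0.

t = 1.755; reject H0

Let group 1 = condition 1, group 2 = condition 2. H0: μ_1 = μ_2; H1: μ_1 ≠ μ_2 (two-sample pooled-variance t-test, two-sided).
s_p² = [(24−1)·1.175² + (18−1)·1.308²]/(24+18−2) = 1.52098
t = (7.086 − 6.411)/√[1.52098·(1/24 + 1/18)] = 1.755
df = n₁ + n₂ − 2 = 40
Two-sided p-value ≈ 0.0869
Since p ≈ 0.0869 < α = 0.1, reject H0; the data support H1.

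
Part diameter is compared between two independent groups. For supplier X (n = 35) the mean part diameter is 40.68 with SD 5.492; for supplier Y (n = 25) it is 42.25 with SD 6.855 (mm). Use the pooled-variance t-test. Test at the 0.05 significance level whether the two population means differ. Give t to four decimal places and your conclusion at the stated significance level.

Let group 1 = supplier X, group 2 = supplier Y. H0: μ_1 = μ_2; H1: μ_1 ≠ μ_2 (two-sample pooled-variance t-test, two-sided).
s_p² = [(35−1)·5.492² + (25−1)·6.855²]/(35+25−2) = 37.1258
t = (40.68 − 42.25)/√[37.1258·(1/35 + 1/25)] = -0.9840
df = n₁ + n₂ − 2 = 58
Two-sided p-value ≈ 0.329
Since p ≈ 0.329 > α = 0.05, fail to reject H0; the data do not provide sufficient evidence against H0.

t = -0.9840; fail to reject H0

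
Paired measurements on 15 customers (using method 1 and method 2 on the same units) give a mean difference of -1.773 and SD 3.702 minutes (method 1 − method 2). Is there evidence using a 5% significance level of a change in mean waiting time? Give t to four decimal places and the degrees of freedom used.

t = -1.8549, df = 14

H0: μ_d = 0; H1: μ_d ≠ 0 (paired t-test on the differences, two-sided).
t = d̄/(s_d/√n) = -1.773/(3.702/√15) = -1.8549
df = n − 1 = 14
Two-sided p-value ≈ 0.0848
Since p ≈ 0.0848 > α = 0.05, fail to reject H0; the data do not provide sufficient evidence against H0.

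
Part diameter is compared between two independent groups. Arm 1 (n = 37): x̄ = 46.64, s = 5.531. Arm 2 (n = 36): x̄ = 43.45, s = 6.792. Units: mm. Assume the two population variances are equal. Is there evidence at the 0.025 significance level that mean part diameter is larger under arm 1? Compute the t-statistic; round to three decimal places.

2.203

Let group 1 = arm 1, group 2 = arm 2. H0: μ_1 = μ_2; H1: μ_1 > μ_2 (two-sample pooled-variance t-test, right-tailed).
s_p² = [(37−1)·5.531² + (36−1)·6.792²]/(37+36−2) = 38.2522
t = (46.64 − 43.45)/√[38.2522·(1/37 + 1/36)] = 2.203
df = n₁ + n₂ − 2 = 71
p-value = P(T ≥ 2.203) ≈ 0.015
Since p ≈ 0.015 < α = 0.025, reject H0; the evidence is statistically significant.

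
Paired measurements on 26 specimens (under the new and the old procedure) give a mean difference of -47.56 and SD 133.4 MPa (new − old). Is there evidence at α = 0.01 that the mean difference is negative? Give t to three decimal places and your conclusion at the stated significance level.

t = -1.818; fail to reject H0

H0: μ_d = 0; H1: μ_d < 0 (paired t-test on the differences, left-tailed).
t = d̄/(s_d/√n) = -47.56/(133.4/√26) = -1.818
df = n − 1 = 25
p-value = P(T ≤ -1.818) ≈ 0.041
Since p ≈ 0.041 > α = 0.01, fail to reject H0; the evidence is not statistically significant.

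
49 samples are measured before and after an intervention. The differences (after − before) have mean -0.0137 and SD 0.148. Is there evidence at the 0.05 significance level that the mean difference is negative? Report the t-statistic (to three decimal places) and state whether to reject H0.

H0: μ_d = 0; H1: μ_d < 0 (paired t-test on the differences, left-tailed).
t = d̄/(s_d/√n) = -0.0137/(0.148/√49) = -0.648
df = n − 1 = 48
p-value = P(T ≤ -0.648) ≈ 0.2600
Since p ≈ 0.2600 > α = 0.05, fail to reject H0; the data do not provide sufficient evidence against H0.

t = -0.648; fail to reject H0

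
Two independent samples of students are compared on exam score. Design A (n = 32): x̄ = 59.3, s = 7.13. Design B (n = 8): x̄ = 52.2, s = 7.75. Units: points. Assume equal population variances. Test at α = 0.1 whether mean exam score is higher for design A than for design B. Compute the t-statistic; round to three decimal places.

2.478

Let group 1 = design A, group 2 = design B. H0: μ_1 = μ_2; H1: μ_1 > μ_2 (two-sample pooled-variance t-test, right-tailed).
s_p² = [(32−1)·7.13² + (8−1)·7.75²]/(32+8−2) = 52.5364
t = (59.3 − 52.2)/√[52.5364·(1/32 + 1/8)] = 2.478
df = n₁ + n₂ − 2 = 38
p-value = P(T ≥ 2.478) ≈ 0.0089
Since p ≈ 0.0089 < α = 0.1, reject H0; the evidence is statistically significant.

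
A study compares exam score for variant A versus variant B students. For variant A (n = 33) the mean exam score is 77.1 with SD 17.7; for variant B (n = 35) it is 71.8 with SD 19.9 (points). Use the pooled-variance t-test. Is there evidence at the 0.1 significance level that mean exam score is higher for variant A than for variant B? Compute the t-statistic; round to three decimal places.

Let group 1 = variant A, group 2 = variant B. H0: μ_1 = μ_2; H1: μ_1 > μ_2 (two-sample pooled-variance t-test, right-tailed).
s_p² = [(33−1)·17.7² + (35−1)·19.9²]/(33+35−2) = 355.903
t = (77.1 − 71.8)/√[355.903·(1/33 + 1/35)] = 1.158
df = n₁ + n₂ − 2 = 66
p-value = P(T ≥ 1.158) ≈ 0.126
Since p ≈ 0.126 > α = 0.1, fail to reject H0; the data do not provide sufficient evidence against H0.

1.158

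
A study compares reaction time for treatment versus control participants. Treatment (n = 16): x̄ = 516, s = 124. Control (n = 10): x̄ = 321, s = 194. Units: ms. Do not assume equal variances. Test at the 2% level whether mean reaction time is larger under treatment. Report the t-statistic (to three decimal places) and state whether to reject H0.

Let group 1 = treatment, group 2 = control. H0: μ_1 = μ_2; H1: μ_1 > μ_2 (Welch's two-sample t-test, right-tailed).
t = (x̄_1 − x̄_2)/√(s_1²/n_1 + s_2²/n_2) = (516 − 321)/√(124²/16 + 194²/10) = 2.837
Welch–Satterthwaite df ≈ 13.65
p-value = P(T ≥ 2.837) ≈ 0.0067
Since p ≈ 0.0067 < α = 0.02, reject H0; the evidence is statistically significant.

t = 2.837; reject H0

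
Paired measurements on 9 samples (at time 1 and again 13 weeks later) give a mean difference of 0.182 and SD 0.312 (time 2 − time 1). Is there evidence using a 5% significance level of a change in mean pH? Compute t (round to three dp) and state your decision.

t = 1.750; fail to reject H0

H0: μ_d = 0; H1: μ_d ≠ 0 (paired t-test on the differences, two-sided).
t = d̄/(s_d/√n) = 0.182/(0.312/√9) = 1.750
df = n − 1 = 8
Two-sided p-value ≈ 0.118
Since p ≈ 0.118 > α = 0.05, fail to reject H0; the data do not provide sufficient evidence against H0.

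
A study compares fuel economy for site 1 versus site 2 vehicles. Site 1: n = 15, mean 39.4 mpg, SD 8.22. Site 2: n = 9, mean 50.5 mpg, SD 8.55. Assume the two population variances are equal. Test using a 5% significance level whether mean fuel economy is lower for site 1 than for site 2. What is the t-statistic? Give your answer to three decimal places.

Let group 1 = site 1, group 2 = site 2. H0: μ_1 = μ_2; H1: μ_1 < μ_2 (two-sample pooled-variance t-test, left-tailed).
s_p² = [(15−1)·8.22² + (9−1)·8.55²]/(15+9−2) = 69.5808
t = (39.4 − 50.5)/√[69.5808·(1/15 + 1/9)] = -3.156
df = n₁ + n₂ − 2 = 22
p-value = P(T ≤ -3.156) ≈ 0.002
Since p ≈ 0.002 < α = 0.05, reject H0; the data support H1.

-3.156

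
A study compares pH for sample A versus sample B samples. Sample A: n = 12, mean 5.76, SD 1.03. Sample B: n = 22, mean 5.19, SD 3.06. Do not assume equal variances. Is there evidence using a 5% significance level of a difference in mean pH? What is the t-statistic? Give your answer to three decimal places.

0.795

Let group 1 = sample A, group 2 = sample B. H0: μ_1 = μ_2; H1: μ_1 ≠ μ_2 (Welch's two-sample t-test, two-sided).
t = (x̄_1 − x̄_2)/√(s_1²/n_1 + s_2²/n_2) = (5.76 − 5.19)/√(1.03²/12 + 3.06²/22) = 0.795
Welch–Satterthwaite df ≈ 28.30
Two-sided p-value ≈ 0.4332
Since p ≈ 0.4332 > α = 0.05, fail to reject H0; the data do not provide sufficient evidence against H0.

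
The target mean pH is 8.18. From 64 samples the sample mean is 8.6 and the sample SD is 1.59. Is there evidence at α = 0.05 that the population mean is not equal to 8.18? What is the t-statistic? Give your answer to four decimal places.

H0: μ = 8.18; H1: μ ≠ 8.18 (one-sample t-test, two-sided).
t = (x̄ − μ₀)/(s/√n) = (8.6 − 8.18)/(1.59/√64) = 2.1132
df = n − 1 = 63
Two-sided p-value ≈ 0.039
Since p ≈ 0.039 < α = 0.05, reject H0; the evidence is statistically significant.

2.1132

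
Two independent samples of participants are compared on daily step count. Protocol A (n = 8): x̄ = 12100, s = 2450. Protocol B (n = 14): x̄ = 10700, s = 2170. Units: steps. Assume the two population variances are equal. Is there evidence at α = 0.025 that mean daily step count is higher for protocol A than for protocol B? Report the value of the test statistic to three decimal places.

1.390

Let group 1 = protocol A, group 2 = protocol B. H0: μ_1 = μ_2; H1: μ_1 > μ_2 (two-sample pooled-variance t-test, right-tailed).
s_p² = [(8−1)·2450² + (14−1)·2170²]/(8+14−2) = 5161660
t = (12100 − 10700)/√[5161660·(1/8 + 1/14)] = 1.390
df = n₁ + n₂ − 2 = 20
p-value = P(T ≥ 1.390) ≈ 0.090
Since p ≈ 0.090 > α = 0.025, fail to reject H0; the evidence is not statistically significant.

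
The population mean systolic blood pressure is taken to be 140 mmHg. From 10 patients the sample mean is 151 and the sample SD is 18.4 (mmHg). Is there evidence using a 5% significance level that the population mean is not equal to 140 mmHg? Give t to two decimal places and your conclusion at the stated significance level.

t = 1.89; fail to reject H0

H0: μ = 140; H1: μ ≠ 140 (one-sample t-test, two-sided).
t = (x̄ − μ₀)/(s/√n) = (151 − 140)/(18.4/√10) = 1.89
df = n − 1 = 9
Two-sided p-value ≈ 0.0913
Since p ≈ 0.0913 > α = 0.05, fail to reject H0; the evidence is not statistically significant.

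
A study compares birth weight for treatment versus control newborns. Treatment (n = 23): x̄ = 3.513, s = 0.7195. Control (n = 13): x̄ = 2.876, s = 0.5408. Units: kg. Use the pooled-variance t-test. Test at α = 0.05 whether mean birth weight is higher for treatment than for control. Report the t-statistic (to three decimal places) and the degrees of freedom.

t = 2.773, df = 34

Let group 1 = treatment, group 2 = control. H0: μ_1 = μ_2; H1: μ_1 > μ_2 (two-sample pooled-variance t-test, right-tailed).
s_p² = [(23−1)·0.7195² + (13−1)·0.5408²]/(23+13−2) = 0.438192
t = (3.513 − 2.876)/√[0.438192·(1/23 + 1/13)] = 2.773
df = n₁ + n₂ − 2 = 34
p-value = P(T ≥ 2.773) ≈ 0.004
Since p ≈ 0.004 < α = 0.05, reject H0; the evidence is statistically significant.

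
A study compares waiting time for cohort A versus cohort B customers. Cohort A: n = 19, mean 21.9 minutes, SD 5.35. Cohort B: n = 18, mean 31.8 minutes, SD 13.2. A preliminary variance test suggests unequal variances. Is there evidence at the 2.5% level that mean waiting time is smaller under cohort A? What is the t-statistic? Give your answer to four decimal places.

-2.9600

Let group 1 = cohort A, group 2 = cohort B. H0: μ_1 = μ_2; H1: μ_1 < μ_2 (Welch's two-sample t-test, left-tailed).
t = (x̄_1 − x̄_2)/√(s_1²/n_1 + s_2²/n_2) = (21.9 − 31.8)/√(5.35²/19 + 13.2²/18) = -2.9600
Welch–Satterthwaite df ≈ 22.20
p-value = P(T ≤ -2.9600) ≈ 0.004
Since p ≈ 0.004 < α = 0.025, reject H0; the evidence is statistically significant.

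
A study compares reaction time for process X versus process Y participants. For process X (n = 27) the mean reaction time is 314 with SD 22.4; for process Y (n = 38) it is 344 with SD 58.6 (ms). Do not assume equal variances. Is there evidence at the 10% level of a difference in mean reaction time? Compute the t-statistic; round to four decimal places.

Let group 1 = process X, group 2 = process Y. H0: μ_1 = μ_2; H1: μ_1 ≠ μ_2 (Welch's two-sample t-test, two-sided).
t = (x̄_1 − x̄_2)/√(s_1²/n_1 + s_2²/n_2) = (314 − 344)/√(22.4²/27 + 58.6²/38) = -2.8741
Welch–Satterthwaite df ≈ 50.73
Two-sided p-value ≈ 0.0059
Since p ≈ 0.0059 < α = 0.1, reject H0; the data support H1.

-2.8741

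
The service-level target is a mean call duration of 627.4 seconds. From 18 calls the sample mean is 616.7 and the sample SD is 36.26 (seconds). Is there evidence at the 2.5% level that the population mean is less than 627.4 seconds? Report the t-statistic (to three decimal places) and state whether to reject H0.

H0: μ = 627.4; H1: μ < 627.4 (one-sample t-test, left-tailed).
t = (x̄ − μ₀)/(s/√n) = (616.7 − 627.4)/(36.26/√18) = -1.252
df = n − 1 = 17
p-value = P(T ≤ -1.252) ≈ 0.1138
Since p ≈ 0.1138 > α = 0.025, fail to reject H0; the data do not provide sufficient evidence against H0.

t = -1.252; fail to reject H0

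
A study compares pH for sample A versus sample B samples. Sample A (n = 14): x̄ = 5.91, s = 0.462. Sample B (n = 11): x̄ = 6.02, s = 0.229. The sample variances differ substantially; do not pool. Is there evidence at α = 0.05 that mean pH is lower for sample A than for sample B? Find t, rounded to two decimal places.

Let group 1 = sample A, group 2 = sample B. H0: μ_1 = μ_2; H1: μ_1 < μ_2 (Welch's two-sample t-test, left-tailed).
t = (x̄_1 − x̄_2)/√(s_1²/n_1 + s_2²/n_2) = (5.91 − 6.02)/√(0.462²/14 + 0.229²/11) = -0.78
Welch–Satterthwaite df ≈ 19.87
p-value = P(T ≤ -0.78) ≈ 0.2230
Since p ≈ 0.2230 > α = 0.05, fail to reject H0; the evidence is not statistically significant.

-0.78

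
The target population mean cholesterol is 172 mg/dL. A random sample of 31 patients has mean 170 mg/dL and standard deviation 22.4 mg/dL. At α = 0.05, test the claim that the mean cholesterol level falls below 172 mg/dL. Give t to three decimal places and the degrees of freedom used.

t = -0.497, df = 30

H0: μ = 172; H1: μ < 172 (one-sample t-test, left-tailed).
t = (x̄ − μ₀)/(s/√n) = (170 − 172)/(22.4/√31) = -0.497
df = n − 1 = 30
p-value = P(T ≤ -0.497) ≈ 0.311
Since p ≈ 0.311 > α = 0.05, fail to reject H0; the data do not provide sufficient evidence against H0.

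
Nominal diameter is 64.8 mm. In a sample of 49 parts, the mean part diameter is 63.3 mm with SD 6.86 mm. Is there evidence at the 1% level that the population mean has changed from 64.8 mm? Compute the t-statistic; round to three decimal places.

-1.531

H0: μ = 64.8; H1: μ ≠ 64.8 (one-sample t-test, two-sided).
t = (x̄ − μ₀)/(s/√n) = (63.3 − 64.8)/(6.86/√49) = -1.531
df = n − 1 = 48
Two-sided p-value ≈ 0.132
Since p ≈ 0.132 > α = 0.01, fail to reject H0; the evidence is not statistically significant.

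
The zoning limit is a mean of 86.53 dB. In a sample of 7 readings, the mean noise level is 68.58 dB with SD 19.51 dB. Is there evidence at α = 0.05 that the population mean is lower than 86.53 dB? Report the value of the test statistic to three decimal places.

-2.434

H0: μ = 86.53; H1: μ < 86.53 (one-sample t-test, left-tailed).
t = (x̄ − μ₀)/(s/√n) = (68.58 − 86.53)/(19.51/√7) = -2.434
df = n − 1 = 6
p-value = P(T ≤ -2.434) ≈ 0.025
Since p ≈ 0.025 < α = 0.05, reject H0; the evidence is statistically significant.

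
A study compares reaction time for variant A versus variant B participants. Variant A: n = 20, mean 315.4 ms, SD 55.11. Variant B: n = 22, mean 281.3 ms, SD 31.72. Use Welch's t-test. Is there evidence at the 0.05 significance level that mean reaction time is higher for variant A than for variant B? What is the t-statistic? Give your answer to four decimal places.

2.4259

Let group 1 = variant A, group 2 = variant B. H0: μ_1 = μ_2; H1: μ_1 > μ_2 (Welch's two-sample t-test, right-tailed).
t = (x̄_1 − x̄_2)/√(s_1²/n_1 + s_2²/n_2) = (315.4 − 281.3)/√(55.11²/20 + 31.72²/22) = 2.4259
Welch–Satterthwaite df ≈ 29.73
p-value = P(T ≥ 2.4259) ≈ 0.011
Since p ≈ 0.011 < α = 0.05, reject H0; the data support H1.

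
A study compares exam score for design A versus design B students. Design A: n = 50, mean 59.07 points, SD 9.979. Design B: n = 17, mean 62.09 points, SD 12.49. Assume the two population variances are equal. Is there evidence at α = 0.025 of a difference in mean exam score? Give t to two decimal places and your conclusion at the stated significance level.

Let group 1 = design A, group 2 = design B. H0: μ_1 = μ_2; H1: μ_1 ≠ μ_2 (two-sample pooled-variance t-test, two-sided).
s_p² = [(50−1)·9.979² + (17−1)·12.49²]/(50+17−2) = 113.468
t = (59.07 − 62.09)/√[113.468·(1/50 + 1/17)] = -1.01
df = n₁ + n₂ − 2 = 65
Two-sided p-value ≈ 0.3163
Since p ≈ 0.3163 > α = 0.025, fail to reject H0; the evidence is not statistically significant.

t = -1.01; fail to reject H0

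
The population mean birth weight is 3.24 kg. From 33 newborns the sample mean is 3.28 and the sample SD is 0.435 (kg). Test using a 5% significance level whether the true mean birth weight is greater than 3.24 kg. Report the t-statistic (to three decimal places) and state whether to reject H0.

H0: μ = 3.24; H1: μ > 3.24 (one-sample t-test, right-tailed).
t = (x̄ − μ₀)/(s/√n) = (3.28 − 3.24)/(0.435/√33) = 0.528
df = n − 1 = 32
p-value = P(T ≥ 0.528) ≈ 0.3005
Since p ≈ 0.3005 > α = 0.05, fail to reject H0; the data do not provide sufficient evidence against H0.

t = 0.528; fail to reject H0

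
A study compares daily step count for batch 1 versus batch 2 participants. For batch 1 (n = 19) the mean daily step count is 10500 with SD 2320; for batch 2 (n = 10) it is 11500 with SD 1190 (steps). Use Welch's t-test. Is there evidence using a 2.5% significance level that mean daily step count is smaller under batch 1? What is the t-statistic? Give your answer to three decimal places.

-1.534

Let group 1 = batch 1, group 2 = batch 2. H0: μ_1 = μ_2; H1: μ_1 < μ_2 (Welch's two-sample t-test, left-tailed).
t = (x̄_1 − x̄_2)/√(s_1²/n_1 + s_2²/n_2) = (10500 − 11500)/√(2320²/19 + 1190²/10) = -1.534
Welch–Satterthwaite df ≈ 27.00
p-value = P(T ≤ -1.534) ≈ 0.0683
Since p ≈ 0.0683 > α = 0.025, fail to reject H0; the evidence is not statistically significant.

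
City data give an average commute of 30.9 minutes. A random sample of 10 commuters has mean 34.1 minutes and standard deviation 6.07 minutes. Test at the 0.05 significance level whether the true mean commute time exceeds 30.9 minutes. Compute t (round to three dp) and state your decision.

H0: μ = 30.9; H1: μ > 30.9 (one-sample t-test, right-tailed).
t = (x̄ − μ₀)/(s/√n) = (34.1 − 30.9)/(6.07/√10) = 1.667
df = n − 1 = 9
p-value = P(T ≥ 1.667) ≈ 0.0649
Since p ≈ 0.0649 > α = 0.05, fail to reject H0; the data do not provide sufficient evidence against H0.

t = 1.667; fail to reject H0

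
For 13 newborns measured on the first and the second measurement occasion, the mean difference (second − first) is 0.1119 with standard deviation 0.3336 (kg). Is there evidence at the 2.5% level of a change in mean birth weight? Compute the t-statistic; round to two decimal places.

H0: μ_d = 0; H1: μ_d ≠ 0 (paired t-test on the differences, two-sided).
t = d̄/(s_d/√n) = 0.1119/(0.3336/√13) = 1.21
df = n − 1 = 12
Two-sided p-value ≈ 0.250
Since p ≈ 0.250 > α = 0.025, fail to reject H0; the evidence is not statistically significant.

1.21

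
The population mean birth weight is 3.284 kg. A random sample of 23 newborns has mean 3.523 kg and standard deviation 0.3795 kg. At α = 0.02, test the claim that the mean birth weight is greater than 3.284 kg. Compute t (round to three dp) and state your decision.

H0: μ = 3.284; H1: μ > 3.284 (one-sample t-test, right-tailed).
t = (x̄ − μ₀)/(s/√n) = (3.523 − 3.284)/(0.3795/√23) = 3.020
df = n − 1 = 22
p-value = P(T ≥ 3.020) ≈ 0.003
Since p ≈ 0.003 < α = 0.02, reject H0; the evidence is statistically significant.

t = 3.020; reject H0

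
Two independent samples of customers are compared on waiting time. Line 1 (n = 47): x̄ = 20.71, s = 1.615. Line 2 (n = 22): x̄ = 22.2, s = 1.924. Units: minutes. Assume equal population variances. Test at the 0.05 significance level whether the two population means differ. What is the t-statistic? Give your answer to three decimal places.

Let group 1 = line 1, group 2 = line 2. H0: μ_1 = μ_2; H1: μ_1 ≠ μ_2 (two-sample pooled-variance t-test, two-sided).
s_p² = [(47−1)·1.615² + (22−1)·1.924²]/(47+22−2) = 2.95098
t = (20.71 − 22.2)/√[2.95098·(1/47 + 1/22)] = -3.358
df = n₁ + n₂ − 2 = 67
Two-sided p-value ≈ 0.001
Since p ≈ 0.001 < α = 0.05, reject H0; the data support H1.

-3.358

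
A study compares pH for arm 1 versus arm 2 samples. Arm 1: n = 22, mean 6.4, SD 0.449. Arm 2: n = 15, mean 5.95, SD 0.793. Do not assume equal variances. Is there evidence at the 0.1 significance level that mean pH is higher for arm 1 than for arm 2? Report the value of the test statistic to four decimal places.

Let group 1 = arm 1, group 2 = arm 2. H0: μ_1 = μ_2; H1: μ_1 > μ_2 (Welch's two-sample t-test, right-tailed).
t = (x̄_1 − x̄_2)/√(s_1²/n_1 + s_2²/n_2) = (6.4 − 5.95)/√(0.449²/22 + 0.793²/15) = 1.9909
Welch–Satterthwaite df ≈ 20.15
p-value = P(T ≥ 1.9909) ≈ 0.030
Since p ≈ 0.030 < α = 0.1, reject H0; the evidence is statistically significant.

1.9909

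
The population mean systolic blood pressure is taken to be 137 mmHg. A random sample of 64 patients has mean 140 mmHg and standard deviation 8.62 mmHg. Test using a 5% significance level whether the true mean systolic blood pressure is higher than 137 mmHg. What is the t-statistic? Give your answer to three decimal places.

H0: μ = 137; H1: μ > 137 (one-sample t-test, right-tailed).
t = (x̄ − μ₀)/(s/√n) = (140 − 137)/(8.62/√64) = 2.784
df = n − 1 = 63
p-value = P(T ≥ 2.784) ≈ 0.004
Since p ≈ 0.004 < α = 0.05, reject H0; the data support H1.

2.784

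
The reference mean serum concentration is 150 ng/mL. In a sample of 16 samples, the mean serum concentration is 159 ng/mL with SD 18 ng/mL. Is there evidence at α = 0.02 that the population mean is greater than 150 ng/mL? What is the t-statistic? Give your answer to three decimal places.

H0: μ = 150; H1: μ > 150 (one-sample t-test, right-tailed).
t = (x̄ − μ₀)/(s/√n) = (159 − 150)/(18/√16) = 2.000
df = n − 1 = 15
p-value = P(T ≥ 2.000) ≈ 0.0320
Since p ≈ 0.0320 > α = 0.02, fail to reject H0; the data do not provide sufficient evidence against H0.

2.000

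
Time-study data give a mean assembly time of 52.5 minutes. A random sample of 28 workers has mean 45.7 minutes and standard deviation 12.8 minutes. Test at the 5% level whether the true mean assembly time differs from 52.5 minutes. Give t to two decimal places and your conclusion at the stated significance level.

t = -2.81; reject H0

H0: μ = 52.5; H1: μ ≠ 52.5 (one-sample t-test, two-sided).
t = (x̄ − μ₀)/(s/√n) = (45.7 − 52.5)/(12.8/√28) = -2.81
df = n − 1 = 27
Two-sided p-value ≈ 0.009
Since p ≈ 0.009 < α = 0.05, reject H0; the data support H1.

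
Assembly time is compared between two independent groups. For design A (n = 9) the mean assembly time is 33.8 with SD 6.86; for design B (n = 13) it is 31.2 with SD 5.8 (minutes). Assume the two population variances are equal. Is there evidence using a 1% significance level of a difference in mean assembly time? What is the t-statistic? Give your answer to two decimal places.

Let group 1 = design A, group 2 = design B. H0: μ_1 = μ_2; H1: μ_1 ≠ μ_2 (two-sample pooled-variance t-test, two-sided).
s_p² = [(9−1)·6.86² + (13−1)·5.8²]/(9+13−2) = 39.0078
t = (33.8 − 31.2)/√[39.0078·(1/9 + 1/13)] = 0.96
df = n₁ + n₂ − 2 = 20
Two-sided p-value ≈ 0.349
Since p ≈ 0.349 > α = 0.01, fail to reject H0; the evidence is not statistically significant.

0.96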